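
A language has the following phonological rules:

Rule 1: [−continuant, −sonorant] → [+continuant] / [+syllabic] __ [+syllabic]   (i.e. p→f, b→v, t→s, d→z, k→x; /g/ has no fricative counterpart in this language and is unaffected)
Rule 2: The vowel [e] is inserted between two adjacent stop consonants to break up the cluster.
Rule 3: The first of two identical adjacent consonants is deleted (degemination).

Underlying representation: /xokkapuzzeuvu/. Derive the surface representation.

Rule 1 (intervocalic spirantization): /p/ is a stop between vowels /a/ and /u/, so it spirantizes to the fricative [f]. /xokkapuzzeuvu/ → xokkafuzzeuvu.
Rule 2 (stop-cluster e-epenthesis): /k/ and /k/ form a stop–stop cluster, so [e] is inserted between them. /xokkafuzzeuvu/ → xokekafuzzeuvu.
Rule 3 (degemination): /zz/ is a geminate; the first /z/ deletes. /xokekafuzzeuvu/ → xokekafuzeuvu.

xokekafuzeuvu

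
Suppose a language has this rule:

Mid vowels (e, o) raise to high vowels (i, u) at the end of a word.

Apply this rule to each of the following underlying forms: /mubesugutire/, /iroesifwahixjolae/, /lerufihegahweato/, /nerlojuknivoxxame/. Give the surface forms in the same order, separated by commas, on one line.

mubesugutiri, iroesifwahixjolai, lerufihegahweatu, nerlojuknivoxxami

/mubesugutire/: /e/ is a mid vowel in word-final position, so it raises to [i]. → [mubesugutiri].
/iroesifwahixjolae/: /e/ is a mid vowel in word-final position, so it raises to [i]. → [iroesifwahixjolai].
/lerufihegahweato/: /o/ is a mid vowel in word-final position, so it raises to [u]. → [lerufihegahweatu].
/nerlojuknivoxxame/: /e/ is a mid vowel in word-final position, so it raises to [i]. → [nerlojuknivoxxami].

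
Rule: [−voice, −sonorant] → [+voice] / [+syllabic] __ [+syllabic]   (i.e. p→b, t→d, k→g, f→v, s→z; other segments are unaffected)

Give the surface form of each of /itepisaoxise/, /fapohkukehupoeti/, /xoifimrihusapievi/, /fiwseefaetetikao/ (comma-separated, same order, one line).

/itepisaoxise/: /t/ is a voiceless obstruent between vowels /i/ and /e/, so it voices to [d]. /p/ is a voiceless obstruent between vowels /e/ and /i/, so it voices to [b]. /s/ is a voiceless obstruent between vowels /i/ and /a/, so it voices to [z]. /s/ is a voiceless obstruent between vowels /i/ and /e/, so it voices to [z]. → [idebizaoxize].
/fapohkukehupoeti/: /p/ is a voiceless obstruent between vowels /a/ and /o/, so it voices to [b]. /k/ is a voiceless obstruent between vowels /u/ and /e/, so it voices to [g]. /p/ is a voiceless obstruent between vowels /u/ and /o/, so it voices to [b]. /t/ is a voiceless obstruent between vowels /e/ and /i/, so it voices to [d]. → [fabohkugehuboedi].
/xoifimrihusapievi/: /f/ is a voiceless obstruent between vowels /i/ and /i/, so it voices to [v]. /s/ is a voiceless obstruent between vowels /u/ and /a/, so it voices to [z]. /p/ is a voiceless obstruent between vowels /a/ and /i/, so it voices to [b]. → [xoivimrihuzabievi].
/fiwseefaetetikao/: /f/ is a voiceless obstruent between vowels /e/ and /a/, so it voices to [v]. /t/ is a voiceless obstruent between vowels /e/ and /e/, so it voices to [d]. /t/ is a voiceless obstruent between vowels /e/ and /i/, so it voices to [d]. /k/ is a voiceless obstruent between vowels /i/ and /a/, so it voices to [g]. → [fiwseevaededigao].

idebizaoxize, fabohkugehuboedi, xoivimrihuzabievi, fiwseevaededigao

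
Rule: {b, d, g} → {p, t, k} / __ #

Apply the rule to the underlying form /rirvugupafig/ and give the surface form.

rirvugupafik

/g/ is a voiced stop in word-final position, so it devoices to [k].
Surface form: [rirvugupafik].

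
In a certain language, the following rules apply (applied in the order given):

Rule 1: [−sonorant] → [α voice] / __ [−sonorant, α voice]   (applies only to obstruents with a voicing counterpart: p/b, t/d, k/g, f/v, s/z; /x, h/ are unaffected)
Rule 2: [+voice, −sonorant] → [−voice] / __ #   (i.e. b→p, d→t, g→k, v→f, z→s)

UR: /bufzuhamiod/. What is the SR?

Rule 1 (regressive voicing assimilation): /f/ precedes the voiced obstruent /z/, so it voices to [v] by assimilation. /bufzuhamiod/ → buvzuhamiod.
Rule 2 (final devoicing): /d/ is a voiced obstruent in word-final position, so it devoices to [t]. /buvzuhamiod/ → buvzuhamiot.

buvzuhamiot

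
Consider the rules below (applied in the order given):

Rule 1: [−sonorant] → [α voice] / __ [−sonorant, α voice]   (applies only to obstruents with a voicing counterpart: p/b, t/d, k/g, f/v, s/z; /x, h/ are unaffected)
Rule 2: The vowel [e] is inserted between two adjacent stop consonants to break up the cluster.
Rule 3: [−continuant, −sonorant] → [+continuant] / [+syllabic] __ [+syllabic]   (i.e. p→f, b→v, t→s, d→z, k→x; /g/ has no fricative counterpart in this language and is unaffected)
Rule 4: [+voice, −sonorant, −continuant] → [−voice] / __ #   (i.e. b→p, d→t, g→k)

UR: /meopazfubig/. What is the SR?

meofasfuvik

Rule 1 (regressive voicing assimilation): /z/ precedes the voiceless obstruent /f/, so it devoices to [s] by assimilation. /meopazfubig/ → meopasfubig.
Rule 2 (stop-cluster e-epenthesis): no segment meets the environment; /meopasfubig/ is unchanged.
Rule 3 (intervocalic spirantization): /p/ is a stop between vowels /o/ and /a/, so it spirantizes to the fricative [f]. /b/ is a stop between vowels /u/ and /i/, so it spirantizes to the fricative [v]. /meopasfubig/ → meofasfuvig.
Rule 4 (final devoicing): /g/ is a voiced stop in word-final position, so it devoices to [k]. /meofasfuvig/ → meofasfuvik.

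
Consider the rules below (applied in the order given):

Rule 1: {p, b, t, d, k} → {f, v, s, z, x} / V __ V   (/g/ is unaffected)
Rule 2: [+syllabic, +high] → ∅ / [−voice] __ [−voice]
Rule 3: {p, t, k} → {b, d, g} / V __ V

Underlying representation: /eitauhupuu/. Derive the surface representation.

eisauhfuu

Rule 1 (intervocalic spirantization): /t/ is a stop between vowels /i/ and /a/, so it spirantizes to the fricative [s]. /p/ is a stop between vowels /u/ and /u/, so it spirantizes to the fricative [f]. /eitauhupuu/ → eisauhufuu.
Rule 2 (high vowel syncope): /u/ is a high vowel flanked by voiceless consonants /h/ and /f/, so it deletes. /eisauhufuu/ → eisauhfuu.
Rule 3 (intervocalic voicing): no segment meets the environment; /eisauhfuu/ is unchanged.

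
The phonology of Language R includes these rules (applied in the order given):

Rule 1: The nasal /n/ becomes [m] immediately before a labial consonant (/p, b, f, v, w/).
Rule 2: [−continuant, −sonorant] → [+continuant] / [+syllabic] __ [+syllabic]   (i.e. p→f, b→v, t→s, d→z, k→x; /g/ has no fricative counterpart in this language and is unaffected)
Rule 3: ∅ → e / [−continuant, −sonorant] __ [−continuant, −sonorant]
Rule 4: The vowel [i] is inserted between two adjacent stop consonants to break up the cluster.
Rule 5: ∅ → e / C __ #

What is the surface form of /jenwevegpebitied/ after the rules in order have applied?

jemwevegepevisiede

Rule 1 (nasal place assimilation): /n/ precedes the labial consonant /w/, so it assimilates in place to [m]. /jenwevegpebitied/ → jemwevegpebitied.
Rule 2 (intervocalic spirantization): /b/ is a stop between vowels /e/ and /i/, so it spirantizes to the fricative [v]. /t/ is a stop between vowels /i/ and /i/, so it spirantizes to the fricative [s]. /jemwevegpebitied/ → jemwevegpevisied.
Rule 3 (stop-cluster e-epenthesis): /g/ and /p/ form a stop–stop cluster, so [e] is inserted between them. /jemwevegpevisied/ → jemwevegepevisied.
Rule 4 (stop-cluster i-epenthesis): no segment meets the environment; /jemwevegepevisied/ is unchanged.
Rule 5 (final e-epenthesis): the form ends in the consonant /d/, so [e] is inserted word-finally. /jemwevegepevisied/ → jemwevegepevisiede.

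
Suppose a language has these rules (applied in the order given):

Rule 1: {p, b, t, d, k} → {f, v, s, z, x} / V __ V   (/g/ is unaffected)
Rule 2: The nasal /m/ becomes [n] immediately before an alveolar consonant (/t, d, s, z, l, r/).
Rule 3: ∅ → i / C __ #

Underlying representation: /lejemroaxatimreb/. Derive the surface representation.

lejenroaxasinrebi

Rule 1 (intervocalic spirantization): /t/ is a stop between vowels /a/ and /i/, so it spirantizes to the fricative [s]. /lejemroaxatimreb/ → lejemroaxasimreb.
Rule 2 (nasal place assimilation): /m/ precedes the alveolar consonant /r/, so it assimilates in place to [n]. /m/ precedes the alveolar consonant /r/, so it assimilates in place to [n]. /lejemroaxasimreb/ → lejenroaxasinreb.
Rule 3 (final i-epenthesis): the form ends in the consonant /b/, so [i] is inserted word-finally. /lejenroaxasinreb/ → lejenroaxasinrebi.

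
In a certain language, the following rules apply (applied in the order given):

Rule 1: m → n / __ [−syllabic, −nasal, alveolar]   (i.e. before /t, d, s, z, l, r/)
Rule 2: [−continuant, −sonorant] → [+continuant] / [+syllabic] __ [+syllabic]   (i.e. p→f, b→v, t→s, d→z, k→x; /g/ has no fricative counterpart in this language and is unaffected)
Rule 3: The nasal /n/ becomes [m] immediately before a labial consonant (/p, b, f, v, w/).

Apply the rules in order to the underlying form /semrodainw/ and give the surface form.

senrozaimw

Rule 1 (nasal place assimilation): /m/ precedes the alveolar consonant /r/, so it assimilates in place to [n]. /semrodainw/ → senrodainw.
Rule 2 (intervocalic spirantization): /d/ is a stop between vowels /o/ and /a/, so it spirantizes to the fricative [z]. /senrodainw/ → senrozainw.
Rule 3 (nasal place assimilation): /n/ precedes the labial consonant /w/, so it assimilates in place to [m]. /senrozainw/ → senrozaimw.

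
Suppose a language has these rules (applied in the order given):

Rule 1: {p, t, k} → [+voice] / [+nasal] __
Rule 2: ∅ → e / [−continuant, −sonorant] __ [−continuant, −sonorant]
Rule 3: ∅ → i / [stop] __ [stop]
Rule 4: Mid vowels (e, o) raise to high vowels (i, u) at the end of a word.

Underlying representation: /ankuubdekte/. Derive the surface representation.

Rule 1 (post-nasal voicing): /k/ is a voiceless stop immediately after the nasal /n/, so it voices to [g]. /ankuubdekte/ → anguubdekte.
Rule 2 (stop-cluster e-epenthesis): /b/ and /d/ form a stop–stop cluster, so [e] is inserted between them. /k/ and /t/ form a stop–stop cluster, so [e] is inserted between them. /anguubdekte/ → anguubedekete.
Rule 3 (stop-cluster i-epenthesis): no segment meets the environment; /anguubedekete/ is unchanged.
Rule 4 (final vowel raising): /e/ is a mid vowel in word-final position, so it raises to [i]. /anguubedekete/ → anguubedeketi.

anguubedeketi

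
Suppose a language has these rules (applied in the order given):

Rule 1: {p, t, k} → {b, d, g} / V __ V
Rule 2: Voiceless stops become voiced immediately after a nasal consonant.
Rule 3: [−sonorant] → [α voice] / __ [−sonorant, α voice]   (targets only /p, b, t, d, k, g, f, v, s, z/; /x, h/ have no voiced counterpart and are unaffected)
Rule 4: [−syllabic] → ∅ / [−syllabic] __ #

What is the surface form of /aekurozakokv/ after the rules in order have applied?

aegurozagog

Rule 1 (intervocalic voicing): /k/ is a voiceless stop between vowels /e/ and /u/, so it voices to [g]. /k/ is a voiceless stop between vowels /a/ and /o/, so it voices to [g]. /aekurozakokv/ → aegurozagokv.
Rule 2 (post-nasal voicing): no segment meets the environment; /aegurozagokv/ is unchanged.
Rule 3 (regressive voicing assimilation): /k/ precedes the voiced obstruent /v/, so it voices to [g] by assimilation. /aegurozagokv/ → aegurozagogv.
Rule 4 (final cluster simplification): /v/ is the second consonant of a word-final cluster /gv/, so it deletes. /aegurozagogv/ → aegurozagog.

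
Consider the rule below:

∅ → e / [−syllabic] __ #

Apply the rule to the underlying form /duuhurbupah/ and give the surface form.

duuhurbupahe

the form ends in the consonant /h/, so [e] is inserted word-finally.
Surface form: [duuhurbupahe].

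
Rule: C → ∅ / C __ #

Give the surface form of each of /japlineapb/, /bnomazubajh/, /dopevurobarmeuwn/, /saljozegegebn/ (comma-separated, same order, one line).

japlineap, bnomazubaj, dopevurobarmeuw, saljozegegeb

/japlineapb/: /b/ is the second consonant of a word-final cluster /pb/, so it deletes. → [japlineap].
/bnomazubajh/: /h/ is the second consonant of a word-final cluster /jh/, so it deletes. → [bnomazubaj].
/dopevurobarmeuwn/: /n/ is the second consonant of a word-final cluster /wn/, so it deletes. → [dopevurobarmeuw].
/saljozegegebn/: /n/ is the second consonant of a word-final cluster /bn/, so it deletes. → [saljozegegeb].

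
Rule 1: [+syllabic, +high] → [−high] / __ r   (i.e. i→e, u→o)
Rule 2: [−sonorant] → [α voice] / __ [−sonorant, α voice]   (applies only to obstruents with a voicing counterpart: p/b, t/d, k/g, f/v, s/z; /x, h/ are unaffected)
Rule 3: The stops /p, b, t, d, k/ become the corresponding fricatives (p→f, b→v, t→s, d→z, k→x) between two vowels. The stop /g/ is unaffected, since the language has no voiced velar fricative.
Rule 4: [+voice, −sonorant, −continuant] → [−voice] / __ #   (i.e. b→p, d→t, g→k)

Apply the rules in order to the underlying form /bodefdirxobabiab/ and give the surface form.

Rule 1 (pre-rhotic lowering): /i/ is a high vowel immediately before /r/, so it lowers to [e]. /bodefdirxobabiab/ → bodefderxobabiab.
Rule 2 (regressive voicing assimilation): /f/ precedes the voiced obstruent /d/, so it voices to [v] by assimilation. /bodefderxobabiab/ → bodevderxobabiab.
Rule 3 (intervocalic spirantization): /d/ is a stop between vowels /o/ and /e/, so it spirantizes to the fricative [z]. /b/ is a stop between vowels /o/ and /a/, so it spirantizes to the fricative [v]. /b/ is a stop between vowels /a/ and /i/, so it spirantizes to the fricative [v]. /bodevderxobabiab/ → bozevderxovaviab.
Rule 4 (final devoicing): /b/ is a voiced stop in word-final position, so it devoices to [p]. /bozevderxovaviab/ → bozevderxovaviap.

bozevderxovaviap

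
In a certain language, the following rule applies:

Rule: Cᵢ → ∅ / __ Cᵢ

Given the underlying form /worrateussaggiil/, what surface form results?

worateusagiil

/rr/ is a geminate; the first /r/ deletes.
/ss/ is a geminate; the first /s/ deletes.
/gg/ is a geminate; the first /g/ deletes.
The other instances of /w/, /r/, /t/, /s/, /g/, /l/ do not occur in the required environment and remain unchanged.
Surface form: [worateusagiil].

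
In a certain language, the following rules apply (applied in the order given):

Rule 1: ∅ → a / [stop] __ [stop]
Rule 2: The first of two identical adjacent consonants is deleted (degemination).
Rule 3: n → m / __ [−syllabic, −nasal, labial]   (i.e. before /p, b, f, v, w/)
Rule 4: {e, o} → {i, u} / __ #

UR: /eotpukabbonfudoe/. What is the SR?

Rule 1 (stop-cluster a-epenthesis): /t/ and /p/ form a stop–stop cluster, so [a] is inserted between them. /b/ and /b/ form a stop–stop cluster, so [a] is inserted between them. /eotpukabbonfudoe/ → eotapukababonfudoe.
Rule 2 (degemination): no segment meets the environment; /eotapukababonfudoe/ is unchanged.
Rule 3 (nasal place assimilation): /n/ precedes the labial consonant /f/, so it assimilates in place to [m]. /eotapukababonfudoe/ → eotapukababomfudoe.
Rule 4 (final vowel raising): /e/ is a mid vowel in word-final position, so it raises to [i]. /eotapukababomfudoe/ → eotapukababomfudoi.

eotapukababomfudoi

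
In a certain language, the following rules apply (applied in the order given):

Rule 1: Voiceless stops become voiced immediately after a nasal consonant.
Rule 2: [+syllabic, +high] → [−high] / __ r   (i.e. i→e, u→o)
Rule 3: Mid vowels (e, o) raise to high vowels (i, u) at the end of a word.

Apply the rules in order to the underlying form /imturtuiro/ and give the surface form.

imdortueru

Rule 1 (post-nasal voicing): /t/ is a voiceless stop immediately after the nasal /m/, so it voices to [d]. /imturtuiro/ → imdurtuiro.
Rule 2 (pre-rhotic lowering): /u/ is a high vowel immediately before /r/, so it lowers to [o]. /i/ is a high vowel immediately before /r/, so it lowers to [e]. /imdurtuiro/ → imdortuero.
Rule 3 (final vowel raising): /o/ is a mid vowel in word-final position, so it raises to [u]. /imdortuero/ → imdortueru.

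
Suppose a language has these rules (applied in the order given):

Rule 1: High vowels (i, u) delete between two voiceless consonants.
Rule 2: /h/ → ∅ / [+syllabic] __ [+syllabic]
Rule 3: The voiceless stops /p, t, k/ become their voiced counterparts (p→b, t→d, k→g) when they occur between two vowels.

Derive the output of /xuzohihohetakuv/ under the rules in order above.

Rule 1 (high vowel syncope): /i/ is a high vowel flanked by voiceless consonants /h/ and /h/, so it deletes. /xuzohihohetakuv/ → xuzohhohetakuv.
Rule 2 (intervocalic h-deletion): /h/ occurs between vowels /o/ and /e/, so it deletes. /xuzohhohetakuv/ → xuzohhoetakuv.
Rule 3 (intervocalic voicing): /t/ is a voiceless stop between vowels /e/ and /a/, so it voices to [d]. /k/ is a voiceless stop between vowels /a/ and /u/, so it voices to [g]. /xuzohhoetakuv/ → xuzohhoedaguv.

xuzohhoedaguv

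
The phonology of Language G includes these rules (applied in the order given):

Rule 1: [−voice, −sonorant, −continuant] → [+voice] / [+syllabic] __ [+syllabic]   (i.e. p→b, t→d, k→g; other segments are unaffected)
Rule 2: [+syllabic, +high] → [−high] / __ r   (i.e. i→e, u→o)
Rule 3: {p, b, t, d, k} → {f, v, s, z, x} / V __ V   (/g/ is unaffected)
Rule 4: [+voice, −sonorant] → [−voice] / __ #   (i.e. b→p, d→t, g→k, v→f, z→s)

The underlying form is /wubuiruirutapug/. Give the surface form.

Rule 1 (intervocalic voicing): /t/ is a voiceless stop between vowels /u/ and /a/, so it voices to [d]. /p/ is a voiceless stop between vowels /a/ and /u/, so it voices to [b]. /wubuiruirutapug/ → wubuiruirudabug.
Rule 2 (pre-rhotic lowering): /i/ is a high vowel immediately before /r/, so it lowers to [e]. /i/ is a high vowel immediately before /r/, so it lowers to [e]. /wubuiruirudabug/ → wubueruerudabug.
Rule 3 (intervocalic spirantization): /b/ is a stop between vowels /u/ and /u/, so it spirantizes to the fricative [v]. /d/ is a stop between vowels /u/ and /a/, so it spirantizes to the fricative [z]. /b/ is a stop between vowels /a/ and /u/, so it spirantizes to the fricative [v]. /wubueruerudabug/ → wuvuerueruzavug.
Rule 4 (final devoicing): /g/ is a voiced obstruent in word-final position, so it devoices to [k]. /wuvuerueruzavug/ → wuvuerueruzavuk.

wuvuerueruzavuk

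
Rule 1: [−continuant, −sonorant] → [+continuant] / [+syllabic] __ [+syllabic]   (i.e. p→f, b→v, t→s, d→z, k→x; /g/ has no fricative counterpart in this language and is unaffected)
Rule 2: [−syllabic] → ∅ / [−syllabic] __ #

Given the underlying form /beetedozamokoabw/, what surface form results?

Rule 1 (intervocalic spirantization): /t/ is a stop between vowels /e/ and /e/, so it spirantizes to the fricative [s]. /d/ is a stop between vowels /e/ and /o/, so it spirantizes to the fricative [z]. /k/ is a stop between vowels /o/ and /o/, so it spirantizes to the fricative [x]. /beetedozamokoabw/ → beesezozamoxoabw.
Rule 2 (final cluster simplification): /w/ is the second consonant of a word-final cluster /bw/, so it deletes. /beesezozamoxoabw/ → beesezozamoxoab.

beesezozamoxoab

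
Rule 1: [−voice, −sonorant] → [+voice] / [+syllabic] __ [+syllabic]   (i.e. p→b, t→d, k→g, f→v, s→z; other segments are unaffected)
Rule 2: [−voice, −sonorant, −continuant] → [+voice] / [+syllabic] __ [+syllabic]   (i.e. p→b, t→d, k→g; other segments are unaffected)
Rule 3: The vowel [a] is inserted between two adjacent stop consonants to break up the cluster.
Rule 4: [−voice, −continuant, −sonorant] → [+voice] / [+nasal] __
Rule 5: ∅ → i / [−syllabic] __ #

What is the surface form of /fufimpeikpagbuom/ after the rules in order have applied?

Rule 1 (intervocalic voicing): /f/ is a voiceless obstruent between vowels /u/ and /i/, so it voices to [v]. /fufimpeikpagbuom/ → fuvimpeikpagbuom.
Rule 2 (intervocalic voicing): no segment meets the environment; /fuvimpeikpagbuom/ is unchanged.
Rule 3 (stop-cluster a-epenthesis): /k/ and /p/ form a stop–stop cluster, so [a] is inserted between them. /g/ and /b/ form a stop–stop cluster, so [a] is inserted between them. /fuvimpeikpagbuom/ → fuvimpeikapagabuom.
Rule 4 (post-nasal voicing): /p/ is a voiceless stop immediately after the nasal /m/, so it voices to [b]. /fuvimpeikapagabuom/ → fuvimbeikapagabuom.
Rule 5 (final i-epenthesis): the form ends in the consonant /m/, so [i] is inserted word-finally. /fuvimbeikapagabuom/ → fuvimbeikapagabuomi.

fuvimbeikapagabuomi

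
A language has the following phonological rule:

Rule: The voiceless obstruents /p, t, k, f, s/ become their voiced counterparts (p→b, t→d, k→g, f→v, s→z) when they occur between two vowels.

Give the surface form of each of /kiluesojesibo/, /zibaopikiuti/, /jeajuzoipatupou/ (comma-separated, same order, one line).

/kiluesojesibo/: /s/ is a voiceless obstruent between vowels /e/ and /o/, so it voices to [z]. /s/ is a voiceless obstruent between vowels /e/ and /i/, so it voices to [z]. → [kiluezojezibo].
/zibaopikiuti/: /p/ is a voiceless obstruent between vowels /o/ and /i/, so it voices to [b]. /k/ is a voiceless obstruent between vowels /i/ and /i/, so it voices to [g]. /t/ is a voiceless obstruent between vowels /u/ and /i/, so it voices to [d]. → [zibaobigiudi].
/jeajuzoipatupou/: /p/ is a voiceless obstruent between vowels /i/ and /a/, so it voices to [b]. /t/ is a voiceless obstruent between vowels /a/ and /u/, so it voices to [d]. /p/ is a voiceless obstruent between vowels /u/ and /o/, so it voices to [b]. → [jeajuzoibadubou].

kiluezojezibo, zibaobigiudi, jeajuzoibadubou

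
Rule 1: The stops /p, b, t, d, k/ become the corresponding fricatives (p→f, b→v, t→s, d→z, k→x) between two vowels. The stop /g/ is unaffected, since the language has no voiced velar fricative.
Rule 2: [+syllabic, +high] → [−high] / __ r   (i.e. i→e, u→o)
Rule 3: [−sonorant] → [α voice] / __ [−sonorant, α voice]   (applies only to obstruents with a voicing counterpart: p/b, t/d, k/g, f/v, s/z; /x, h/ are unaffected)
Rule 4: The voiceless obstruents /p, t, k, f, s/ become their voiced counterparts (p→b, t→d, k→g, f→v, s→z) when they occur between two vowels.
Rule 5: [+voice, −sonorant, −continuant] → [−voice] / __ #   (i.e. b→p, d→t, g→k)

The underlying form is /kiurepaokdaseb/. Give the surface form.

kiorevaogdazep

Rule 1 (intervocalic spirantization): /p/ is a stop between vowels /e/ and /a/, so it spirantizes to the fricative [f]. /kiurepaokdaseb/ → kiurefaokdaseb.
Rule 2 (pre-rhotic lowering): /u/ is a high vowel immediately before /r/, so it lowers to [o]. /kiurefaokdaseb/ → kiorefaokdaseb.
Rule 3 (regressive voicing assimilation): /k/ precedes the voiced obstruent /d/, so it voices to [g] by assimilation. /kiorefaokdaseb/ → kiorefaogdaseb.
Rule 4 (intervocalic voicing): /f/ is a voiceless obstruent between vowels /e/ and /a/, so it voices to [v]. /s/ is a voiceless obstruent between vowels /a/ and /e/, so it voices to [z]. /kiorefaogdaseb/ → kiorevaogdazeb.
Rule 5 (final devoicing): /b/ is a voiced stop in word-final position, so it devoices to [p]. /kiorevaogdazeb/ → kiorevaogdazep.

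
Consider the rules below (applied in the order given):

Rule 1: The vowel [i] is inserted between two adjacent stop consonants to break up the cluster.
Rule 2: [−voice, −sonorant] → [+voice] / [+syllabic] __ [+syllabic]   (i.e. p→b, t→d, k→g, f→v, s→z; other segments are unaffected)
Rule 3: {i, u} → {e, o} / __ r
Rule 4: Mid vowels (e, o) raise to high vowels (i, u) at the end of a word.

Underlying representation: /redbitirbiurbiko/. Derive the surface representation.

redibiderbiorbigu

Rule 1 (stop-cluster i-epenthesis): /d/ and /b/ form a stop–stop cluster, so [i] is inserted between them. /redbitirbiurbiko/ → redibitirbiurbiko.
Rule 2 (intervocalic voicing): /t/ is a voiceless obstruent between vowels /i/ and /i/, so it voices to [d]. /k/ is a voiceless obstruent between vowels /i/ and /o/, so it voices to [g]. /redibitirbiurbiko/ → redibidirbiurbigo.
Rule 3 (pre-rhotic lowering): /i/ is a high vowel immediately before /r/, so it lowers to [e]. /u/ is a high vowel immediately before /r/, so it lowers to [o]. /redibidirbiurbigo/ → redibiderbiorbigo.
Rule 4 (final vowel raising): /o/ is a mid vowel in word-final position, so it raises to [u]. /redibiderbiorbigo/ → redibiderbiorbigu.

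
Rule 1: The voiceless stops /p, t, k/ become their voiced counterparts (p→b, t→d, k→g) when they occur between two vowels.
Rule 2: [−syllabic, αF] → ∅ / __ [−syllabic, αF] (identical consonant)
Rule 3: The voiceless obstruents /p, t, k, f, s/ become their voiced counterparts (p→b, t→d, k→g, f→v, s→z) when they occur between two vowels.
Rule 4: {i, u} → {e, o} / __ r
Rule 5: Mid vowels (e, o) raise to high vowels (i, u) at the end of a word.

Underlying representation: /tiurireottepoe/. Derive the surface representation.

tiorereodeboi

Rule 1 (intervocalic voicing): /p/ is a voiceless stop between vowels /e/ and /o/, so it voices to [b]. /tiurireottepoe/ → tiurireotteboe.
Rule 2 (degemination): /tt/ is a geminate; the first /t/ deletes. /tiurireotteboe/ → tiurireoteboe.
Rule 3 (intervocalic voicing): /t/ is a voiceless obstruent between vowels /o/ and /e/, so it voices to [d]. /tiurireoteboe/ → tiurireodeboe.
Rule 4 (pre-rhotic lowering): /u/ is a high vowel immediately before /r/, so it lowers to [o]. /i/ is a high vowel immediately before /r/, so it lowers to [e]. /tiurireodeboe/ → tiorereodeboe.
Rule 5 (final vowel raising): /e/ is a mid vowel in word-final position, so it raises to [i]. /tiorereodeboe/ → tiorereodeboi.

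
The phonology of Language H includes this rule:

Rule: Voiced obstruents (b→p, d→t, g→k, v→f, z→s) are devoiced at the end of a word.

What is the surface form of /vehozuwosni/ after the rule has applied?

No segment of /vehozuwosni/ meets the structural description of the rule, so the form surfaces unchanged.

vehozuwosni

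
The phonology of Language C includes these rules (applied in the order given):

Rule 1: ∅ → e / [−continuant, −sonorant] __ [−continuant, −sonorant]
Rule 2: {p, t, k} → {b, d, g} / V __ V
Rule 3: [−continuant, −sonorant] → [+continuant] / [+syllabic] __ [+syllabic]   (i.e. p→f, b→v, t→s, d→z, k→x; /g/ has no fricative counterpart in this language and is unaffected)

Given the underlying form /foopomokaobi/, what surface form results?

foovomogaovi

Rule 1 (stop-cluster e-epenthesis): no segment meets the environment; /foopomokaobi/ is unchanged.
Rule 2 (intervocalic voicing): /p/ is a voiceless stop between vowels /o/ and /o/, so it voices to [b]. /k/ is a voiceless stop between vowels /o/ and /a/, so it voices to [g]. /foopomokaobi/ → foobomogaobi.
Rule 3 (intervocalic spirantization): /b/ is a stop between vowels /o/ and /o/, so it spirantizes to the fricative [v]. /b/ is a stop between vowels /o/ and /i/, so it spirantizes to the fricative [v]. /foobomogaobi/ → foovomogaovi.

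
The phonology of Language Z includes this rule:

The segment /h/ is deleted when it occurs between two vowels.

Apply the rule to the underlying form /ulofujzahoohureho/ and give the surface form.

/h/ occurs between vowels /a/ and /o/, so it deletes.
/h/ occurs between vowels /o/ and /u/, so it deletes.
/h/ occurs between vowels /e/ and /o/, so it deletes.
Surface form: [ulofujzaooureo].

ulofujzaooureo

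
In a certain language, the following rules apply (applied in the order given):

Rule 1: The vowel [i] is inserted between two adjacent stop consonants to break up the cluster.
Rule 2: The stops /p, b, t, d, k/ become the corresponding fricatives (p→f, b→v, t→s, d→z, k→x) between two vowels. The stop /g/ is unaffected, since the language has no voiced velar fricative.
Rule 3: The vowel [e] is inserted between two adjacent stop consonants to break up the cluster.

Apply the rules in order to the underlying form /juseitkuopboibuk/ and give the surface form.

Rule 1 (stop-cluster i-epenthesis): /t/ and /k/ form a stop–stop cluster, so [i] is inserted between them. /p/ and /b/ form a stop–stop cluster, so [i] is inserted between them. /juseitkuopboibuk/ → juseitikuopiboibuk.
Rule 2 (intervocalic spirantization): /t/ is a stop between vowels /i/ and /i/, so it spirantizes to the fricative [s]. /k/ is a stop between vowels /i/ and /u/, so it spirantizes to the fricative [x]. /p/ is a stop between vowels /o/ and /i/, so it spirantizes to the fricative [f]. /b/ is a stop between vowels /i/ and /o/, so it spirantizes to the fricative [v]. /b/ is a stop between vowels /i/ and /u/, so it spirantizes to the fricative [v]. /juseitikuopiboibuk/ → juseisixuofivoivuk.
Rule 3 (stop-cluster e-epenthesis): no segment meets the environment; /juseisixuofivoivuk/ is unchanged.

juseisixuofivoivuk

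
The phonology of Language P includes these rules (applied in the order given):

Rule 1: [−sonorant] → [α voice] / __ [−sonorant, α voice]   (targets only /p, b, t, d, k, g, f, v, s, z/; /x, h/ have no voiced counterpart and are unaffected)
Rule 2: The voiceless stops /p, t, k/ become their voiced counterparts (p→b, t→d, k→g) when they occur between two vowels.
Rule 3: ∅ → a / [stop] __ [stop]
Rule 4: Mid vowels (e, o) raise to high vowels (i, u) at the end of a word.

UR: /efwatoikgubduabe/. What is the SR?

Rule 1 (regressive voicing assimilation): /k/ precedes the voiced obstruent /g/, so it voices to [g] by assimilation. /efwatoikgubduabe/ → efwatoiggubduabe.
Rule 2 (intervocalic voicing): /t/ is a voiceless stop between vowels /a/ and /o/, so it voices to [d]. /efwatoiggubduabe/ → efwadoiggubduabe.
Rule 3 (stop-cluster a-epenthesis): /g/ and /g/ form a stop–stop cluster, so [a] is inserted between them. /b/ and /d/ form a stop–stop cluster, so [a] is inserted between them. /efwadoiggubduabe/ → efwadoigagubaduabe.
Rule 4 (final vowel raising): /e/ is a mid vowel in word-final position, so it raises to [i]. /efwadoigagubaduabe/ → efwadoigagubaduabi.

efwadoigagubaduabi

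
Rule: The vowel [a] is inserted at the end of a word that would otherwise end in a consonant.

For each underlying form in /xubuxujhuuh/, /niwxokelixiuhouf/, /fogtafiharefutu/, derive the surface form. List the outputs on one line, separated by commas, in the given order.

xubuxujhuuha, niwxokelixiuhoufa, fogtafiharefutu

/xubuxujhuuh/: the form ends in the consonant /h/, so [a] is inserted word-finally. → [xubuxujhuuha].
/niwxokelixiuhouf/: the form ends in the consonant /f/, so [a] is inserted word-finally. → [niwxokelixiuhoufa].
/fogtafiharefutu/: the rule's environment is not met; surfaces unchanged as [fogtafiharefutu].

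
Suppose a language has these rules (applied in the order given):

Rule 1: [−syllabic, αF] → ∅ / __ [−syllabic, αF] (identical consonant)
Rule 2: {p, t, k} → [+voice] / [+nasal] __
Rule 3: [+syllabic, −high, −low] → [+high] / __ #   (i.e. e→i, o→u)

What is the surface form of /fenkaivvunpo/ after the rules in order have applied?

Rule 1 (degemination): /vv/ is a geminate; the first /v/ deletes. /fenkaivvunpo/ → fenkaivunpo.
Rule 2 (post-nasal voicing): /k/ is a voiceless stop immediately after the nasal /n/, so it voices to [g]. /p/ is a voiceless stop immediately after the nasal /n/, so it voices to [b]. /fenkaivunpo/ → fengaivunbo.
Rule 3 (final vowel raising): /o/ is a mid vowel in word-final position, so it raises to [u]. /fengaivunbo/ → fengaivunbu.

fengaivunbu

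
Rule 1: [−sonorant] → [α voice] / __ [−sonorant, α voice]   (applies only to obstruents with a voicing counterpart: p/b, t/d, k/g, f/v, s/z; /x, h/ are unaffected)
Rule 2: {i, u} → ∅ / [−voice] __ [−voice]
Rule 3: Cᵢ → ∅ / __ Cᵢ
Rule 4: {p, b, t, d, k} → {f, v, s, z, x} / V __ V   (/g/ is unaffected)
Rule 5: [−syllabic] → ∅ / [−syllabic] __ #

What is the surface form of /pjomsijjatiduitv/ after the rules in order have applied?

Rule 1 (regressive voicing assimilation): /t/ precedes the voiced obstruent /v/, so it voices to [d] by assimilation. /pjomsijjatiduitv/ → pjomsijjatiduidv.
Rule 2 (high vowel syncope): no segment meets the environment; /pjomsijjatiduidv/ is unchanged.
Rule 3 (degemination): /jj/ is a geminate; the first /j/ deletes. /pjomsijjatiduidv/ → pjomsijatiduidv.
Rule 4 (intervocalic spirantization): /t/ is a stop between vowels /a/ and /i/, so it spirantizes to the fricative [s]. /d/ is a stop between vowels /i/ and /u/, so it spirantizes to the fricative [z]. /pjomsijatiduidv/ → pjomsijasizuidv.
Rule 5 (final cluster simplification): /v/ is the second consonant of a word-final cluster /dv/, so it deletes. /pjomsijasizuidv/ → pjomsijasizuid.

pjomsijasizuid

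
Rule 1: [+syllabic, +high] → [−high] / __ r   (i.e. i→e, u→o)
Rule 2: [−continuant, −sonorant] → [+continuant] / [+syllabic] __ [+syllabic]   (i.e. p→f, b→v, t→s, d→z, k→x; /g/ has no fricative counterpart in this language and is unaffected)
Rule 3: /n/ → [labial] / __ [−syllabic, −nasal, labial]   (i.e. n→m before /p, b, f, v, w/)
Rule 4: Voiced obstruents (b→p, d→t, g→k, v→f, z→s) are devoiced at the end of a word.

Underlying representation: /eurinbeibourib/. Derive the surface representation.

Rule 1 (pre-rhotic lowering): /u/ is a high vowel immediately before /r/, so it lowers to [o]. /u/ is a high vowel immediately before /r/, so it lowers to [o]. /eurinbeibourib/ → eorinbeiboorib.
Rule 2 (intervocalic spirantization): /b/ is a stop between vowels /i/ and /o/, so it spirantizes to the fricative [v]. /eorinbeiboorib/ → eorinbeivoorib.
Rule 3 (nasal place assimilation): /n/ precedes the labial consonant /b/, so it assimilates in place to [m]. /eorinbeivoorib/ → eorimbeivoorib.
Rule 4 (final devoicing): /b/ is a voiced obstruent in word-final position, so it devoices to [p]. /eorimbeivoorib/ → eorimbeivoorip.

eorimbeivoorip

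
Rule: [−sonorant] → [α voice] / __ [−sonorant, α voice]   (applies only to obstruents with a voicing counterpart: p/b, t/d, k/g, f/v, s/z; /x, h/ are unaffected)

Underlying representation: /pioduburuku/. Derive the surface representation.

pioduburuku

No segment of /pioduburuku/ meets the structural description of the rule, so the form surfaces unchanged.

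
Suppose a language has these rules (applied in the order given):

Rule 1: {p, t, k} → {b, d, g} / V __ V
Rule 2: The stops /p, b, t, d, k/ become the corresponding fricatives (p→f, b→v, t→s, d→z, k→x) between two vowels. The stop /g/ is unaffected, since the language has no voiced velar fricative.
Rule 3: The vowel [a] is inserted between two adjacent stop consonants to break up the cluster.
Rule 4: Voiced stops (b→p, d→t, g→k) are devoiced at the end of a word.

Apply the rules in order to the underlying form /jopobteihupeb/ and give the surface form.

jovobateihuvep

Rule 1 (intervocalic voicing): /p/ is a voiceless stop between vowels /o/ and /o/, so it voices to [b]. /p/ is a voiceless stop between vowels /u/ and /e/, so it voices to [b]. /jopobteihupeb/ → jobobteihubeb.
Rule 2 (intervocalic spirantization): /b/ is a stop between vowels /o/ and /o/, so it spirantizes to the fricative [v]. /b/ is a stop between vowels /u/ and /e/, so it spirantizes to the fricative [v]. /jobobteihubeb/ → jovobteihuveb.
Rule 3 (stop-cluster a-epenthesis): /b/ and /t/ form a stop–stop cluster, so [a] is inserted between them. /jovobteihuveb/ → jovobateihuveb.
Rule 4 (final devoicing): /b/ is a voiced stop in word-final position, so it devoices to [p]. /jovobateihuveb/ → jovobateihuvep.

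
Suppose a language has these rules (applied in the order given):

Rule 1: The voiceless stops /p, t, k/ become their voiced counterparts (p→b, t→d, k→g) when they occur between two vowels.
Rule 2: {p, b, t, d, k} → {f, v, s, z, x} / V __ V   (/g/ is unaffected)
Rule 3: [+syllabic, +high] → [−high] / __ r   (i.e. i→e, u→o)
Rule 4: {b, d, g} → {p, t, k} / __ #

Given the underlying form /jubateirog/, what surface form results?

Rule 1 (intervocalic voicing): /t/ is a voiceless stop between vowels /a/ and /e/, so it voices to [d]. /jubateirog/ → jubadeirog.
Rule 2 (intervocalic spirantization): /b/ is a stop between vowels /u/ and /a/, so it spirantizes to the fricative [v]. /d/ is a stop between vowels /a/ and /e/, so it spirantizes to the fricative [z]. /jubadeirog/ → juvazeirog.
Rule 3 (pre-rhotic lowering): /i/ is a high vowel immediately before /r/, so it lowers to [e]. /juvazeirog/ → juvazeerog.
Rule 4 (final devoicing): /g/ is a voiced stop in word-final position, so it devoices to [k]. /juvazeerog/ → juvazeerok.

juvazeerok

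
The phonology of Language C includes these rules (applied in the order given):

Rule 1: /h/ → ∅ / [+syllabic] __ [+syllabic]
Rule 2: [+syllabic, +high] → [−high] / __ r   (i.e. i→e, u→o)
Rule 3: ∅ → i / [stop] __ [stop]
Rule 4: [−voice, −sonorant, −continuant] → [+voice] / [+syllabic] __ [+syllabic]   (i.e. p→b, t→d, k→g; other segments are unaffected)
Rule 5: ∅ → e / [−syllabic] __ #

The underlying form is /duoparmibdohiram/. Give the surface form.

Rule 1 (intervocalic h-deletion): /h/ occurs between vowels /o/ and /i/, so it deletes. /duoparmibdohiram/ → duoparmibdoiram.
Rule 2 (pre-rhotic lowering): /i/ is a high vowel immediately before /r/, so it lowers to [e]. /duoparmibdoiram/ → duoparmibdoeram.
Rule 3 (stop-cluster i-epenthesis): /b/ and /d/ form a stop–stop cluster, so [i] is inserted between them. /duoparmibdoeram/ → duoparmibidoeram.
Rule 4 (intervocalic voicing): /p/ is a voiceless stop between vowels /o/ and /a/, so it voices to [b]. /duoparmibidoeram/ → duobarmibidoeram.
Rule 5 (final e-epenthesis): the form ends in the consonant /m/, so [e] is inserted word-finally. /duobarmibidoeram/ → duobarmibidoerame.

duobarmibidoerame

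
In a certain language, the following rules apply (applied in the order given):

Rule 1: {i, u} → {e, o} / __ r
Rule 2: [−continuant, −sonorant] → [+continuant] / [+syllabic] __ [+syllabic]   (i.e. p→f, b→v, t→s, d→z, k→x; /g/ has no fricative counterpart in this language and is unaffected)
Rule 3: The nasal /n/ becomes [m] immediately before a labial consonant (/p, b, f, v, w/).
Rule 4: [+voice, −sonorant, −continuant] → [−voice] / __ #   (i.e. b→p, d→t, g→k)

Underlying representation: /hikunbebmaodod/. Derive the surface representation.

Rule 1 (pre-rhotic lowering): no segment meets the environment; /hikunbebmaodod/ is unchanged.
Rule 2 (intervocalic spirantization): /k/ is a stop between vowels /i/ and /u/, so it spirantizes to the fricative [x]. /d/ is a stop between vowels /o/ and /o/, so it spirantizes to the fricative [z]. /hikunbebmaodod/ → hixunbebmaozod.
Rule 3 (nasal place assimilation): /n/ precedes the labial consonant /b/, so it assimilates in place to [m]. /hixunbebmaozod/ → hixumbebmaozod.
Rule 4 (final devoicing): /d/ is a voiced stop in word-final position, so it devoices to [t]. /hixumbebmaozod/ → hixumbebmaozot.

hixumbebmaozot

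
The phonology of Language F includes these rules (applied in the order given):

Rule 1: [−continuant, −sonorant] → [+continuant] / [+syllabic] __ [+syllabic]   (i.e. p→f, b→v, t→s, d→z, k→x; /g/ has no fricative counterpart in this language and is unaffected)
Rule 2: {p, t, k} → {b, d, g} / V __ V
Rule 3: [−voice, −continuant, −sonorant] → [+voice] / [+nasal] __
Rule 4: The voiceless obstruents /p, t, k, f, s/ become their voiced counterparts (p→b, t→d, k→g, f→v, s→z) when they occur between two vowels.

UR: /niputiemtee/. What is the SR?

nivuziemdee

Rule 1 (intervocalic spirantization): /p/ is a stop between vowels /i/ and /u/, so it spirantizes to the fricative [f]. /t/ is a stop between vowels /u/ and /i/, so it spirantizes to the fricative [s]. /niputiemtee/ → nifusiemtee.
Rule 2 (intervocalic voicing): no segment meets the environment; /nifusiemtee/ is unchanged.
Rule 3 (post-nasal voicing): /t/ is a voiceless stop immediately after the nasal /m/, so it voices to [d]. /nifusiemtee/ → nifusiemdee.
Rule 4 (intervocalic voicing): /f/ is a voiceless obstruent between vowels /i/ and /u/, so it voices to [v]. /s/ is a voiceless obstruent between vowels /u/ and /i/, so it voices to [z]. /nifusiemdee/ → nivuziemdee.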